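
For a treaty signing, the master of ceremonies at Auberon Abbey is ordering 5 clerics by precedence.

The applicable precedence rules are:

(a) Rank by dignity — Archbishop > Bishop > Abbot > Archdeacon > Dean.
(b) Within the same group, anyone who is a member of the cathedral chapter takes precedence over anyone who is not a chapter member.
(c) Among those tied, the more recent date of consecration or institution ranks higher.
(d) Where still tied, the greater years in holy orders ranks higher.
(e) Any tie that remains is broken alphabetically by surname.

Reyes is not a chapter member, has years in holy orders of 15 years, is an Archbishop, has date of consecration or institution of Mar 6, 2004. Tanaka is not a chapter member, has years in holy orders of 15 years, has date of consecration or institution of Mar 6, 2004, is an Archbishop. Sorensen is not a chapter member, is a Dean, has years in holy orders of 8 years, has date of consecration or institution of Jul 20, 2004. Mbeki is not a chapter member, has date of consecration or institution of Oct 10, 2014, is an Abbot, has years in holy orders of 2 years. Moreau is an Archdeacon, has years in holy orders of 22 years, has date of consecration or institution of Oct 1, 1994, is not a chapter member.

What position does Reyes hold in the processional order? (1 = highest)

1

By dignity: Reyes and Tanaka (Archbishop); then Mbeki (Abbot); then Moreau (Archdeacon); then Sorensen (Dean).
Reyes and Tanaka are each not a chapter member, so the next rule applies.
Reyes and Tanaka both have date of consecration or institution Mar 6, 2004, so the next rule applies.
Reyes and Tanaka both have years in holy orders 15 years, so the next rule applies.
Among Reyes and Tanaka, alphabetically by surname: Reyes before Tanaka.
Order: Reyes, Tanaka, Mbeki, Moreau, Sorensen. So position 1.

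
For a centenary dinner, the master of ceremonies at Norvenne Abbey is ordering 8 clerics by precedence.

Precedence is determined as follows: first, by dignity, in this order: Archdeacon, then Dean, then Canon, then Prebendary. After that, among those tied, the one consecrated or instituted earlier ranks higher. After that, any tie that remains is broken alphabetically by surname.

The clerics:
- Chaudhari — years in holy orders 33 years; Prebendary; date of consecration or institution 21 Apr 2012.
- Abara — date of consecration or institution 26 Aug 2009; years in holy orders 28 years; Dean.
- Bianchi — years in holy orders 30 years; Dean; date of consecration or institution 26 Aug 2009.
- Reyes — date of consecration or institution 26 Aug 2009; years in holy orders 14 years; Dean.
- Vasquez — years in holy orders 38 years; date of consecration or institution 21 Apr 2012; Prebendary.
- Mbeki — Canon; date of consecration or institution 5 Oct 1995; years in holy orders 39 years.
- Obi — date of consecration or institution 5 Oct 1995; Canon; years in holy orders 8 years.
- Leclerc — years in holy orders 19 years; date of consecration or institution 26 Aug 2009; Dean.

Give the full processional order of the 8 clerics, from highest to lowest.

Abara, Bianchi, Leclerc, Reyes, Mbeki, Obi, Chaudhari, Vasquez

By dignity: Abara, Bianchi, Leclerc and Reyes (Dean); then Mbeki and Obi (Canon); then Chaudhari and Vasquez (Prebendary).
Abara, Bianchi, Leclerc and Reyes all have date of consecration or institution 26 Aug 2009, so the next rule applies.
Among Abara, Bianchi, Leclerc and Reyes, alphabetically by surname: Abara before Bianchi before Leclerc before Reyes.
Mbeki and Obi both have date of consecration or institution 5 Oct 1995, so the next rule applies.
Among Mbeki and Obi, alphabetically by surname: Mbeki before Obi.
Chaudhari and Vasquez both have date of consecration or institution 21 Apr 2012, so the next rule applies.
Among Chaudhari and Vasquez, alphabetically by surname: Chaudhari before Vasquez.
Full order: Abara, Bianchi, Leclerc, Reyes, Mbeki, Obi, Chaudhari, Vasquez.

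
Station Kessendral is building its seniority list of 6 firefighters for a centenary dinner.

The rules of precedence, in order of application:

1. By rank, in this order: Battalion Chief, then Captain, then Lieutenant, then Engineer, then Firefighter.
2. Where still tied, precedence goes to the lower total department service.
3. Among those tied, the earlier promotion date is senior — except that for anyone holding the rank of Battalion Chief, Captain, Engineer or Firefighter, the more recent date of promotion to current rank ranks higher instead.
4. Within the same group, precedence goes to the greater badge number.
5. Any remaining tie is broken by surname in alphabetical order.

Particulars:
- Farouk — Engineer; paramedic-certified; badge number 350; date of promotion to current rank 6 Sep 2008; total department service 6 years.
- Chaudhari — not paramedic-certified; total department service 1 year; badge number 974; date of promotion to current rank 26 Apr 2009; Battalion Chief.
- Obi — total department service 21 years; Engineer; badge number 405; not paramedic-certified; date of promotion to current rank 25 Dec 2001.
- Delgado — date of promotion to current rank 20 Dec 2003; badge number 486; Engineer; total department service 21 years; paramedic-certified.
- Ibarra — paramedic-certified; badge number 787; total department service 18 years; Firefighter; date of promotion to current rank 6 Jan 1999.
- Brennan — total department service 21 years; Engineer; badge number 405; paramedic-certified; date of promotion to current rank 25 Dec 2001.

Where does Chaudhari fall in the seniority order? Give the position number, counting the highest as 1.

1

By rank: Chaudhari (Battalion Chief); then Farouk, Delgado, Brennan and Obi (Engineer); then Ibarra (Firefighter).
Among Farouk, Delgado, Brennan and Obi, by total department service (lower first): Farouk (6 years) before Delgado, Brennan and Obi (21 years).
Among Delgado, Brennan and Obi, by date of promotion to current rank (later first) (reversed rule for this group): Delgado (20 Dec 2003) before Brennan and Obi (25 Dec 2001).
Brennan and Obi both have badge number 405, so the next rule applies.
Among Brennan and Obi, alphabetically by surname: Brennan before Obi.
Order: Chaudhari, Farouk, Delgado, Brennan, Obi, Ibarra. So position 1.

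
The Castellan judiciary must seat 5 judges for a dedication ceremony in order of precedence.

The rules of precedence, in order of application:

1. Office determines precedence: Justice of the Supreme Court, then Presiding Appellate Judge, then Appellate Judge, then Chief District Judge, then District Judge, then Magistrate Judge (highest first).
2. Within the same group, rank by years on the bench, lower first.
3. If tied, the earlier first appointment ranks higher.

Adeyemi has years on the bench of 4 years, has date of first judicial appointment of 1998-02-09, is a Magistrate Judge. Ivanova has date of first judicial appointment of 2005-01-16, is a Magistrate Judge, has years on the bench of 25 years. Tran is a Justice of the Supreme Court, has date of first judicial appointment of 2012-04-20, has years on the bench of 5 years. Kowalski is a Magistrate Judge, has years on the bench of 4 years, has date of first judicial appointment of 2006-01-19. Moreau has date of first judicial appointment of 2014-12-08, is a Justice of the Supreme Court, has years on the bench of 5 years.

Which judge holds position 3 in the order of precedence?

Adeyemi

By office: Tran and Moreau (Justice of the Supreme Court); then Adeyemi, Kowalski and Ivanova (Magistrate Judge).
Tran and Moreau both have years on the bench 5 years, so the next rule applies.
Among Tran and Moreau, by date of first judicial appointment (earlier first): Tran (2012-04-20) before Moreau (2014-12-08).
Among Adeyemi, Kowalski and Ivanova, by years on the bench (lower first): Adeyemi and Kowalski (4 years) before Ivanova (25 years).
Among Adeyemi and Kowalski, by date of first judicial appointment (earlier first): Adeyemi (1998-02-09) before Kowalski (2006-01-19).
Order: Tran, Moreau, Adeyemi, Kowalski, Ivanova.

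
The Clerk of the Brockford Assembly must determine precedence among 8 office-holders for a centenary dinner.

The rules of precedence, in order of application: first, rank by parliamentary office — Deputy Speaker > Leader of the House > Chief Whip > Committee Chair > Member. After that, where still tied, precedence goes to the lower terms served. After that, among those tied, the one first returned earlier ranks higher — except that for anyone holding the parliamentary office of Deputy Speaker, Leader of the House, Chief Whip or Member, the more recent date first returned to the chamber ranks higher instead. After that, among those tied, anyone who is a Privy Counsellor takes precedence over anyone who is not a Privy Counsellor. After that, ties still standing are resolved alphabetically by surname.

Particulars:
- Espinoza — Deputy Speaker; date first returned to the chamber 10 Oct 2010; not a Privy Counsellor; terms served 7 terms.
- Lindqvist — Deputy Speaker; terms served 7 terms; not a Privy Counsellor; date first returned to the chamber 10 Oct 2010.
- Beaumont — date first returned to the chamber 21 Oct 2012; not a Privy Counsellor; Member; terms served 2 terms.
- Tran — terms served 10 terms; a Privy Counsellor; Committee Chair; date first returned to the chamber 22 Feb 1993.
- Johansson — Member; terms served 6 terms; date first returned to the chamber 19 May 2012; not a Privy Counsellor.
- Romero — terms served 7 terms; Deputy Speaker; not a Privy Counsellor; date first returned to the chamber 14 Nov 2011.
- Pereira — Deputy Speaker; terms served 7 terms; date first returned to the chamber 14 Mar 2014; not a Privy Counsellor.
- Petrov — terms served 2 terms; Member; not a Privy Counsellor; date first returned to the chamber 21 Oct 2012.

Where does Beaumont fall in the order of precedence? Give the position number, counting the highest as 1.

6

By parliamentary office: Pereira, Romero, Espinoza and Lindqvist (Deputy Speaker); then Tran (Committee Chair); then Beaumont, Petrov and Johansson (Member).
Pereira, Romero, Espinoza and Lindqvist all have terms served 7 terms, so the next rule applies.
Among Pereira, Romero, Espinoza and Lindqvist, by date first returned to the chamber (later first) (reversed rule for this group): Pereira (14 Mar 2014) before Romero (14 Nov 2011) before Espinoza and Lindqvist (10 Oct 2010).
Espinoza and Lindqvist are each not a Privy Counsellor, so the next rule applies.
Among Espinoza and Lindqvist, alphabetically by surname: Espinoza before Lindqvist.
Among Beaumont, Petrov and Johansson, by terms served (lower first): Beaumont and Petrov (2 terms) before Johansson (6 terms).
Beaumont and Petrov both have date first returned to the chamber 21 Oct 2012, so the next rule applies.
Beaumont and Petrov are each not a Privy Counsellor, so the next rule applies.
Among Beaumont and Petrov, alphabetically by surname: Beaumont before Petrov.
Order: Pereira, Romero, Espinoza, Lindqvist, Tran, Beaumont, Petrov, Johansson. So position 6.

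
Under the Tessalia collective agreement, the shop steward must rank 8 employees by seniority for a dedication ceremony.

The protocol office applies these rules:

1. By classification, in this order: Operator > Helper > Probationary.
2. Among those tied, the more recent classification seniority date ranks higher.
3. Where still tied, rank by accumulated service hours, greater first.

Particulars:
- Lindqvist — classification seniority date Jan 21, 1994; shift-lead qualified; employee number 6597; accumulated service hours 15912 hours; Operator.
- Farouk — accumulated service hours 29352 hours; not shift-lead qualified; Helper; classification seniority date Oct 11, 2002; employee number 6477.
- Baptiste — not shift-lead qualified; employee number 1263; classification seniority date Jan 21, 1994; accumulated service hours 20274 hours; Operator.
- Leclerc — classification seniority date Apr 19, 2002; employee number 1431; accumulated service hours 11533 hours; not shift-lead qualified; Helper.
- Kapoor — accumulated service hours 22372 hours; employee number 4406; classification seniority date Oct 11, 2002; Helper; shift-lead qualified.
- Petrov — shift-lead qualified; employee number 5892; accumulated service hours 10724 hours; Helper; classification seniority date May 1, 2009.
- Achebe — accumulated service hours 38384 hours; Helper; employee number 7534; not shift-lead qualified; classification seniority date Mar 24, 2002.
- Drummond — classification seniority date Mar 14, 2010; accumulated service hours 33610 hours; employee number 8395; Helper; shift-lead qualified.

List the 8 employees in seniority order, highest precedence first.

Baptiste, Lindqvist, Drummond, Petrov, Farouk, Kapoor, Leclerc, Achebe

By classification: Baptiste and Lindqvist (Operator); then Drummond, Petrov, Farouk, Kapoor, Leclerc and Achebe (Helper).
Baptiste and Lindqvist both have classification seniority date Jan 21, 1994, so the next rule applies.
Among Baptiste and Lindqvist, by accumulated service hours (higher first): Baptiste (20274 hours) before Lindqvist (15912 hours).
Among Drummond, Petrov, Farouk, Kapoor, Leclerc and Achebe, by classification seniority date (later first): Drummond (Mar 14, 2010) before Petrov (May 1, 2009) before Farouk and Kapoor (Oct 11, 2002) before Leclerc (Apr 19, 2002) before Achebe (Mar 24, 2002).
Among Farouk and Kapoor, by accumulated service hours (higher first): Farouk (29352 hours) before Kapoor (22372 hours).
Full order: Baptiste, Lindqvist, Drummond, Petrov, Farouk, Kapoor, Leclerc, Achebe.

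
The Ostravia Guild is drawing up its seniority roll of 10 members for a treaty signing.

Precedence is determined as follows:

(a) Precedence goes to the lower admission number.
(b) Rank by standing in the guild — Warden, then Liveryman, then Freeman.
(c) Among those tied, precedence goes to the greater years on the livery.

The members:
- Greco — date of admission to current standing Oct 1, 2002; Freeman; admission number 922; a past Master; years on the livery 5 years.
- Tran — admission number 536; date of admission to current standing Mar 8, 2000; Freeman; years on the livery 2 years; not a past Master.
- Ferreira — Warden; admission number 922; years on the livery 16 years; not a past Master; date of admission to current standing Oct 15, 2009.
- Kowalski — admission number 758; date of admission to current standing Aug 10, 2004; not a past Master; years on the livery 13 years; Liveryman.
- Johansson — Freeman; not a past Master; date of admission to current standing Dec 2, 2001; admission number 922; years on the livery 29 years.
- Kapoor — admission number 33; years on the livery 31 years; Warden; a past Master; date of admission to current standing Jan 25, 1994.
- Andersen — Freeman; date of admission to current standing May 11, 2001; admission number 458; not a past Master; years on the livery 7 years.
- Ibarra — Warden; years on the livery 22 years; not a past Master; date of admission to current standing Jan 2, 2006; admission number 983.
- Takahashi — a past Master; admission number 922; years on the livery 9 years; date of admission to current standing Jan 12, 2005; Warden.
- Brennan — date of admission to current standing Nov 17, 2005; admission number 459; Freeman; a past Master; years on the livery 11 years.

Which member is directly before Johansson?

By admission number (lower first): Kapoor (33); then Andersen (458); then Brennan (459); then Tran (536); then Kowalski (758); then Ferreira, Takahashi, Johansson and Greco (each 922); then Ibarra (983).
Among Ferreira, Takahashi, Johansson and Greco, by standing in the guild: Ferreira and Takahashi (Warden) before Johansson and Greco (Freeman).
Among Ferreira and Takahashi, by years on the livery (higher first): Ferreira (16 years) before Takahashi (9 years).
Among Johansson and Greco, by years on the livery (higher first): Johansson (29 years) before Greco (5 years).
Order: Kapoor, Andersen, Brennan, Tran, Kowalski, Ferreira, Takahashi, Johansson, Greco, Ibarra.

Takahashi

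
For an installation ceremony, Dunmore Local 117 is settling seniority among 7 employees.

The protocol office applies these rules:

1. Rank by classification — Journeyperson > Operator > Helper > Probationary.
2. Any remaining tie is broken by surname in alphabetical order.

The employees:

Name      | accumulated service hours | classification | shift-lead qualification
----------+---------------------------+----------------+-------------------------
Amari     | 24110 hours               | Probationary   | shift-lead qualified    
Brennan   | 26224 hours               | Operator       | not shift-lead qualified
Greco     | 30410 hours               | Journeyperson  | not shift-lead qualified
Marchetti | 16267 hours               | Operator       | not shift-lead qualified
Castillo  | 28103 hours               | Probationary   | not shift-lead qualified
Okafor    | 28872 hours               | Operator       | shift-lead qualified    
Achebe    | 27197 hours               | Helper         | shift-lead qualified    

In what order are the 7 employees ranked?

By classification: Greco (Journeyperson); then Brennan, Marchetti and Okafor (Operator); then Achebe (Helper); then Amari and Castillo (Probationary).
Among Brennan, Marchetti and Okafor, alphabetically by surname: Brennan before Marchetti before Okafor.
Among Amari and Castillo, alphabetically by surname: Amari before Castillo.
Full order: Greco, Brennan, Marchetti, Okafor, Achebe, Amari, Castillo.

Greco, Brennan, Marchetti, Okafor, Achebe, Amari, Castillo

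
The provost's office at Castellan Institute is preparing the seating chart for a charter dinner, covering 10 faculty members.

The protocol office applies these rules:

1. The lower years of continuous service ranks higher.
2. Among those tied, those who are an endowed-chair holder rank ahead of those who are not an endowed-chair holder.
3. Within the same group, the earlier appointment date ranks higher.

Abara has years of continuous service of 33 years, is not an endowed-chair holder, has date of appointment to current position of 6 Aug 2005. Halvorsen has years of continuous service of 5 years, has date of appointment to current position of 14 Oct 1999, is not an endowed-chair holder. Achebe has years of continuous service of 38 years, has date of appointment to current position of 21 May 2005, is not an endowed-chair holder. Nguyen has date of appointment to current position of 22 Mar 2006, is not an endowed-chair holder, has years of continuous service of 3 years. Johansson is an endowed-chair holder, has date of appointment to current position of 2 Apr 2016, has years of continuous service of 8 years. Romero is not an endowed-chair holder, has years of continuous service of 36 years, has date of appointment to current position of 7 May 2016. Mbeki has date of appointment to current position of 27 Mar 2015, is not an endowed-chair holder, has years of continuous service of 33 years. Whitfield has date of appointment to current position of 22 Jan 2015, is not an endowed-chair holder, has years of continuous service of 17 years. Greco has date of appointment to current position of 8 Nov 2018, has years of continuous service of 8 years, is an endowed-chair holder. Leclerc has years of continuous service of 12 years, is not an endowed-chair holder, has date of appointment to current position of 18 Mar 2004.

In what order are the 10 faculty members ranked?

By years of continuous service (lower first): Nguyen (3 years); then Halvorsen (5 years); then Johansson and Greco (both 8 years); then Leclerc (12 years); then Whitfield (17 years); then Abara and Mbeki (both 33 years); then Romero (36 years); then Achebe (38 years).
Johansson and Greco are each an endowed-chair holder, so the next rule applies.
Among Johansson and Greco, by date of appointment to current position (earlier first): Johansson (2 Apr 2016) before Greco (8 Nov 2018).
Abara and Mbeki are each not an endowed-chair holder, so the next rule applies.
Among Abara and Mbeki, by date of appointment to current position (earlier first): Abara (6 Aug 2005) before Mbeki (27 Mar 2015).
Full order: Nguyen, Halvorsen, Johansson, Greco, Leclerc, Whitfield, Abara, Mbeki, Romero, Achebe.

Nguyen, Halvorsen, Johansson, Greco, Leclerc, Whitfield, Abara, Mbeki, Romero, Achebe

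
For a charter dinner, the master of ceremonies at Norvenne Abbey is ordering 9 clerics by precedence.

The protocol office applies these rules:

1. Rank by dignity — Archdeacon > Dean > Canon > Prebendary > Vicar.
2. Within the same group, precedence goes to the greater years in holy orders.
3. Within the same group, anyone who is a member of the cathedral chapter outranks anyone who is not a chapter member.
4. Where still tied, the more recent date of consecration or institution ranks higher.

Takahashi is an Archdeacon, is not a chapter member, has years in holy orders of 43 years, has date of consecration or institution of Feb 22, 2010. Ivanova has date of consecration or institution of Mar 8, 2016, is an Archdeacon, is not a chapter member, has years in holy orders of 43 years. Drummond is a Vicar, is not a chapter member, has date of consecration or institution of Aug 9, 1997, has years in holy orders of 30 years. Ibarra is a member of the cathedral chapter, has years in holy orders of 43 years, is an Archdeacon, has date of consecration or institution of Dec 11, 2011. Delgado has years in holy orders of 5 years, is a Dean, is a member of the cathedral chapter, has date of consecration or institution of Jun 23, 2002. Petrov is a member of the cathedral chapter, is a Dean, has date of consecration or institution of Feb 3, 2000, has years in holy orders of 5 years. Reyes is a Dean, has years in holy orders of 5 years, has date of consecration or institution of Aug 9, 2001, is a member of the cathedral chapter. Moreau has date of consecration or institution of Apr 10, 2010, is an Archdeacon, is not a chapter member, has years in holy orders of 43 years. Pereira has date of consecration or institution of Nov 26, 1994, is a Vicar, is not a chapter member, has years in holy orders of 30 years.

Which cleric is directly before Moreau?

Ivanova

By dignity: Ibarra, Ivanova, Moreau and Takahashi (Archdeacon); then Delgado, Reyes and Petrov (Dean); then Drummond and Pereira (Vicar).
Ibarra, Ivanova, Moreau and Takahashi all have years in holy orders 43 years, so the next rule applies.
Among Ibarra, Ivanova, Moreau and Takahashi, a member of the cathedral chapter before not a chapter member: Ibarra (a member of the cathedral chapter) before Ivanova, Moreau and Takahashi (not a chapter member).
Among Ivanova, Moreau and Takahashi, by date of consecration or institution (later first): Ivanova (Mar 8, 2016) before Moreau (Apr 10, 2010) before Takahashi (Feb 22, 2010).
Delgado, Reyes and Petrov all have years in holy orders 5 years, so the next rule applies.
Delgado, Reyes and Petrov are each a member of the cathedral chapter, so the next rule applies.
Among Delgado, Reyes and Petrov, by date of consecration or institution (later first): Delgado (Jun 23, 2002) before Reyes (Aug 9, 2001) before Petrov (Feb 3, 2000).
Drummond and Pereira both have years in holy orders 30 years, so the next rule applies.
Drummond and Pereira are each not a chapter member, so the next rule applies.
Among Drummond and Pereira, by date of consecration or institution (later first): Drummond (Aug 9, 1997) before Pereira (Nov 26, 1994).
Order: Ibarra, Ivanova, Moreau, Takahashi, Delgado, Reyes, Petrov, Drummond, Pereira.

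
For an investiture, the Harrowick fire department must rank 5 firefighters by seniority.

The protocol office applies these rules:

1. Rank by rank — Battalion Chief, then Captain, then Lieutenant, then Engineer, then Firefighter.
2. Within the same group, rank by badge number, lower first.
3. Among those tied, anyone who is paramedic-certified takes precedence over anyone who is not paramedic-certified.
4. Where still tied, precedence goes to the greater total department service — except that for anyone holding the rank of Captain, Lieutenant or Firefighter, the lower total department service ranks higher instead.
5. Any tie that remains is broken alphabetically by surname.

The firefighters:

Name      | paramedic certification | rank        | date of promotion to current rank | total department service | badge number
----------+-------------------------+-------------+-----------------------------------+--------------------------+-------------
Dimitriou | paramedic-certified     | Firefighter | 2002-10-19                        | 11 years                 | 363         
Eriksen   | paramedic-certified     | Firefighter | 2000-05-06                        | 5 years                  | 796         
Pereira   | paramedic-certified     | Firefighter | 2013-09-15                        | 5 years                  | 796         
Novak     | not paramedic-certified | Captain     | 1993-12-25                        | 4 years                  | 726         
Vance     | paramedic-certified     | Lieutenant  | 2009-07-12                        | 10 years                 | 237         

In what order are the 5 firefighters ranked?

Novak, Vance, Dimitriou, Eriksen, Pereira

By rank: Novak (Captain); then Vance (Lieutenant); then Dimitriou, Eriksen and Pereira (Firefighter).
Among Dimitriou, Eriksen and Pereira, by badge number (lower first): Dimitriou (363) before Eriksen and Pereira (796).
Eriksen and Pereira are each paramedic-certified, so the next rule applies.
Eriksen and Pereira both have total department service 5 years, so the next rule applies.
Among Eriksen and Pereira, alphabetically by surname: Eriksen before Pereira.
Full order: Novak, Vance, Dimitriou, Eriksen, Pereira.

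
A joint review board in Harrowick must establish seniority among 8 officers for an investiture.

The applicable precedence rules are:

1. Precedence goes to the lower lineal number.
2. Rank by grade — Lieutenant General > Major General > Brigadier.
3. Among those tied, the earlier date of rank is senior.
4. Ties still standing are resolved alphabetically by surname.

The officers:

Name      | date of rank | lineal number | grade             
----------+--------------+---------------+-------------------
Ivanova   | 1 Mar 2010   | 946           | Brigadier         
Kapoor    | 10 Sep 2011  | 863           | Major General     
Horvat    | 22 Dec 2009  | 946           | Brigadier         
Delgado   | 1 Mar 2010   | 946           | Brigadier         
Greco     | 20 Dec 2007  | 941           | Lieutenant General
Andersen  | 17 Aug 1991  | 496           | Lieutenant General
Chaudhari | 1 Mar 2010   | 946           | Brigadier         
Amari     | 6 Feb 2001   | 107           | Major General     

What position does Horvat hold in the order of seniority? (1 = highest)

By lineal number (lower first): Amari (107); then Andersen (496); then Kapoor (863); then Greco (941); then Horvat, Chaudhari, Delgado and Ivanova (each 946).
Horvat, Chaudhari, Delgado and Ivanova are each Brigadier, so the next rule applies.
Among Horvat, Chaudhari, Delgado and Ivanova, by date of rank (earlier first): Horvat (22 Dec 2009) before Chaudhari, Delgado and Ivanova (1 Mar 2010).
Among Chaudhari, Delgado and Ivanova, alphabetically by surname: Chaudhari before Delgado before Ivanova.
Order: Amari, Andersen, Kapoor, Greco, Horvat, Chaudhari, Delgado, Ivanova. So position 5.

5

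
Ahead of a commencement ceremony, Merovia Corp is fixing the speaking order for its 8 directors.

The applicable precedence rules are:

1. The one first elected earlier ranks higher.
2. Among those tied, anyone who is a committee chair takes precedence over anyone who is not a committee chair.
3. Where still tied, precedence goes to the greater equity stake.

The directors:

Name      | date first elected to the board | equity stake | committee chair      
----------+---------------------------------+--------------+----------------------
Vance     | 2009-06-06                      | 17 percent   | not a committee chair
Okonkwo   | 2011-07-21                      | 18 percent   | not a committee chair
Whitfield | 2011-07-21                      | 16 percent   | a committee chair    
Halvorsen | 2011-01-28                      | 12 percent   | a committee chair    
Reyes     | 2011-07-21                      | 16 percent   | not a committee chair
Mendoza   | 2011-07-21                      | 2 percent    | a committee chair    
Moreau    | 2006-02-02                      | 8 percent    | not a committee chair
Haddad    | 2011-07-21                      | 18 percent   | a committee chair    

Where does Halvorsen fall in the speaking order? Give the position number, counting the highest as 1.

3

By date first elected to the board (earlier first): Moreau (2006-02-02); then Vance (2009-06-06); then Halvorsen (2011-01-28); then Haddad, Whitfield, Mendoza, Okonkwo and Reyes (each 2011-07-21).
Among Haddad, Whitfield, Mendoza, Okonkwo and Reyes, a committee chair before not a committee chair: Haddad, Whitfield and Mendoza (a committee chair) before Okonkwo and Reyes (not a committee chair).
Among Haddad, Whitfield and Mendoza, by equity stake (higher first): Haddad (18 percent) before Whitfield (16 percent) before Mendoza (2 percent).
Among Okonkwo and Reyes, by equity stake (higher first): Okonkwo (18 percent) before Reyes (16 percent).
Order: Moreau, Vance, Halvorsen, Haddad, Whitfield, Mendoza, Okonkwo, Reyes. So position 3.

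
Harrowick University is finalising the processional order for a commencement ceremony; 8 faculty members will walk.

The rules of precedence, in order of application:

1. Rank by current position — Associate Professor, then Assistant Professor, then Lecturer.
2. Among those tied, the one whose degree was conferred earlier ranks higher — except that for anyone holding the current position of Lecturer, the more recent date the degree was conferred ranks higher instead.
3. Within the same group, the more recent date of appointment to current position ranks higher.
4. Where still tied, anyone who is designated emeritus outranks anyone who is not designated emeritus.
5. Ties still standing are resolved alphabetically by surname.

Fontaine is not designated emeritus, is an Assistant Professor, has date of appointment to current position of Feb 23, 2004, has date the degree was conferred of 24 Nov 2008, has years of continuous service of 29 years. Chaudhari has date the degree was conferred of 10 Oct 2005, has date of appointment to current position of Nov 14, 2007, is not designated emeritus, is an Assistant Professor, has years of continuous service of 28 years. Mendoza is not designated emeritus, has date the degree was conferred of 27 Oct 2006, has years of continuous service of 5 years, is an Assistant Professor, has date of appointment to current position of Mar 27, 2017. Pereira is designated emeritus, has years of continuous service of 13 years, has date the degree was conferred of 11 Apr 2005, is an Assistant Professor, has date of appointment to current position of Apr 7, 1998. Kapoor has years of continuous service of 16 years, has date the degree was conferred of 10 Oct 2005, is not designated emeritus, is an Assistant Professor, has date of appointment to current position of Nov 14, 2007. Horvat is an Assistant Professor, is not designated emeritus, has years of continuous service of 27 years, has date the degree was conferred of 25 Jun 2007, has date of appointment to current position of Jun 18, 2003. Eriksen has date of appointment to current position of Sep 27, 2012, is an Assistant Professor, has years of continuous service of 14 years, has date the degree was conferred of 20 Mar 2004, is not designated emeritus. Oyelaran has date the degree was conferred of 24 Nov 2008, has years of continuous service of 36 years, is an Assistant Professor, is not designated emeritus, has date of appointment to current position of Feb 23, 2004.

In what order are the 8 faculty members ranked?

By current position: Eriksen, Pereira, Chaudhari, Kapoor, Mendoza, Horvat, Fontaine and Oyelaran (Assistant Professor).
Among Eriksen, Pereira, Chaudhari, Kapoor, Mendoza, Horvat, Fontaine and Oyelaran, by date the degree was conferred (earlier first): Eriksen (20 Mar 2004) before Pereira (11 Apr 2005) before Chaudhari and Kapoor (10 Oct 2005) before Mendoza (27 Oct 2006) before Horvat (25 Jun 2007) before Fontaine and Oyelaran (24 Nov 2008).
Chaudhari and Kapoor both have date of appointment to current position Nov 14, 2007, so the next rule applies.
Chaudhari and Kapoor are each not designated emeritus, so the next rule applies.
Among Chaudhari and Kapoor, alphabetically by surname: Chaudhari before Kapoor.
Fontaine and Oyelaran both have date of appointment to current position Feb 23, 2004, so the next rule applies.
Fontaine and Oyelaran are each not designated emeritus, so the next rule applies.
Among Fontaine and Oyelaran, alphabetically by surname: Fontaine before Oyelaran.
Full order: Eriksen, Pereira, Chaudhari, Kapoor, Mendoza, Horvat, Fontaine, Oyelaran.

Eriksen, Pereira, Chaudhari, Kapoor, Mendoza, Horvat, Fontaine, Oyelaran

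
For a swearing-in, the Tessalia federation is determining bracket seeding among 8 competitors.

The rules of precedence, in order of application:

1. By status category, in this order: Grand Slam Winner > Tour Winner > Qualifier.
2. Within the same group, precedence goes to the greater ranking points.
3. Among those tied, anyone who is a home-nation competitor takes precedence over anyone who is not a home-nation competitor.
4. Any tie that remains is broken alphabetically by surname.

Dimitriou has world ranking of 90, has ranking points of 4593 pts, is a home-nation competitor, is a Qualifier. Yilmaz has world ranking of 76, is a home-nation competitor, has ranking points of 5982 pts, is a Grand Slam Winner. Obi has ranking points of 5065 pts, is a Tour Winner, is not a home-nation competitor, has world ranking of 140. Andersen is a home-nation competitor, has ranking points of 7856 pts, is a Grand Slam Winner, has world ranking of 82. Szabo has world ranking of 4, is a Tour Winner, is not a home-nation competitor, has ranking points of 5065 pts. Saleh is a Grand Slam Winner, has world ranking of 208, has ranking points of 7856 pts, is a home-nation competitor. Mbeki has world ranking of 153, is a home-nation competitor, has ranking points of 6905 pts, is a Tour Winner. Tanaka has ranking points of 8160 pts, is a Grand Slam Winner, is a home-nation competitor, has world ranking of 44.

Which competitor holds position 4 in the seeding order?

Yilmaz

By status category: Tanaka, Andersen, Saleh and Yilmaz (Grand Slam Winner); then Mbeki, Obi and Szabo (Tour Winner); then Dimitriou (Qualifier).
Among Tanaka, Andersen, Saleh and Yilmaz, by ranking points (higher first): Tanaka (8160 pts) before Andersen and Saleh (7856 pts) before Yilmaz (5982 pts).
Andersen and Saleh are each a home-nation competitor, so the next rule applies.
Among Andersen and Saleh, alphabetically by surname: Andersen before Saleh.
Among Mbeki, Obi and Szabo, by ranking points (higher first): Mbeki (6905 pts) before Obi and Szabo (5065 pts).
Obi and Szabo are each not a home-nation competitor, so the next rule applies.
Among Obi and Szabo, alphabetically by surname: Obi before Szabo.
Order: Tanaka, Andersen, Saleh, Yilmaz, Mbeki, Obi, Szabo, Dimitriou.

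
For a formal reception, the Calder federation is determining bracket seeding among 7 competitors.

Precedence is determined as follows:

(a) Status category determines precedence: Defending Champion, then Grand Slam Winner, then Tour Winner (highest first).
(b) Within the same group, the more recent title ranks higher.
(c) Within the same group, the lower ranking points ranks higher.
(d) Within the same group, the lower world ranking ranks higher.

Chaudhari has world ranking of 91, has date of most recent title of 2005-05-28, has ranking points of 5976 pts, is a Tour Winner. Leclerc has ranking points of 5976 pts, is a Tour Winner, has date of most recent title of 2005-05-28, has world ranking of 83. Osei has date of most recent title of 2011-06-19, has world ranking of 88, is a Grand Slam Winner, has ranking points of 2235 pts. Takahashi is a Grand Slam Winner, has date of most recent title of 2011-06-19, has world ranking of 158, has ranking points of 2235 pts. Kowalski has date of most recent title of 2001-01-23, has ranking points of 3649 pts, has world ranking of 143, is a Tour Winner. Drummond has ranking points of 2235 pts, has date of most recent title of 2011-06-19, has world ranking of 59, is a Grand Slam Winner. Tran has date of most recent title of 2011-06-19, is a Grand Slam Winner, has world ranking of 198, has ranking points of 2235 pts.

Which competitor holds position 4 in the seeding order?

By status category: Drummond, Osei, Takahashi and Tran (Grand Slam Winner); then Leclerc, Chaudhari and Kowalski (Tour Winner).
Drummond, Osei, Takahashi and Tran all have date of most recent title 2011-06-19, so the next rule applies.
Drummond, Osei, Takahashi and Tran all have ranking points 2235 pts, so the next rule applies.
Among Drummond, Osei, Takahashi and Tran, by world ranking (lower first): Drummond (59) before Osei (88) before Takahashi (158) before Tran (198).
Among Leclerc, Chaudhari and Kowalski, by date of most recent title (later first): Leclerc and Chaudhari (2005-05-28) before Kowalski (2001-01-23).
Leclerc and Chaudhari both have ranking points 5976 pts, so the next rule applies.
Among Leclerc and Chaudhari, by world ranking (lower first): Leclerc (83) before Chaudhari (91).
Order: Drummond, Osei, Takahashi, Tran, Leclerc, Chaudhari, Kowalski.

Tran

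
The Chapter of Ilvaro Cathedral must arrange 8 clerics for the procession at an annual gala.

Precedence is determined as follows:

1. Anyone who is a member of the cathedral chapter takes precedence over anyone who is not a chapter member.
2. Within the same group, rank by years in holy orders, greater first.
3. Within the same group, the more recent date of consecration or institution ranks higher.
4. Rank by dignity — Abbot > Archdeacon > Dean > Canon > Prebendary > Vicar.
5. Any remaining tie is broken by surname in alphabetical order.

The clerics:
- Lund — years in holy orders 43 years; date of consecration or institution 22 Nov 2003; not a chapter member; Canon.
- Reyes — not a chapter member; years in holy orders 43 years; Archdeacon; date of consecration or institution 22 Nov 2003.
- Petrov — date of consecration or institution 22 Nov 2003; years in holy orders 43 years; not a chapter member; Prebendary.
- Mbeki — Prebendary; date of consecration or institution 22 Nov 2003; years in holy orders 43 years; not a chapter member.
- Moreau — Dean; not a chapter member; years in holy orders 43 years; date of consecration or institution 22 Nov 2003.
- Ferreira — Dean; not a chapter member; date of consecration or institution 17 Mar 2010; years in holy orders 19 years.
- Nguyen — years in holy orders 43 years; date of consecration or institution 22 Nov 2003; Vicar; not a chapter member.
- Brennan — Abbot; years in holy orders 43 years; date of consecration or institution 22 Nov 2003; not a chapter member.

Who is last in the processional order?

Ferreira

By the first rule: Brennan, Reyes, Moreau, Lund, Mbeki, Petrov, Nguyen and Ferreira (each not a chapter member).
Among Brennan, Reyes, Moreau, Lund, Mbeki, Petrov, Nguyen and Ferreira, by years in holy orders (higher first): Brennan, Reyes, Moreau, Lund, Mbeki, Petrov and Nguyen (43 years) before Ferreira (19 years).
Brennan, Reyes, Moreau, Lund, Mbeki, Petrov and Nguyen all have date of consecration or institution 22 Nov 2003, so the next rule applies.
Among Brennan, Reyes, Moreau, Lund, Mbeki, Petrov and Nguyen, by dignity: Brennan (Abbot) before Reyes (Archdeacon) before Moreau (Dean) before Lund (Canon) before Mbeki and Petrov (Prebendary) before Nguyen (Vicar).
Among Mbeki and Petrov, alphabetically by surname: Mbeki before Petrov.
Order: Brennan, Reyes, Moreau, Lund, Mbeki, Petrov, Nguyen, Ferreira.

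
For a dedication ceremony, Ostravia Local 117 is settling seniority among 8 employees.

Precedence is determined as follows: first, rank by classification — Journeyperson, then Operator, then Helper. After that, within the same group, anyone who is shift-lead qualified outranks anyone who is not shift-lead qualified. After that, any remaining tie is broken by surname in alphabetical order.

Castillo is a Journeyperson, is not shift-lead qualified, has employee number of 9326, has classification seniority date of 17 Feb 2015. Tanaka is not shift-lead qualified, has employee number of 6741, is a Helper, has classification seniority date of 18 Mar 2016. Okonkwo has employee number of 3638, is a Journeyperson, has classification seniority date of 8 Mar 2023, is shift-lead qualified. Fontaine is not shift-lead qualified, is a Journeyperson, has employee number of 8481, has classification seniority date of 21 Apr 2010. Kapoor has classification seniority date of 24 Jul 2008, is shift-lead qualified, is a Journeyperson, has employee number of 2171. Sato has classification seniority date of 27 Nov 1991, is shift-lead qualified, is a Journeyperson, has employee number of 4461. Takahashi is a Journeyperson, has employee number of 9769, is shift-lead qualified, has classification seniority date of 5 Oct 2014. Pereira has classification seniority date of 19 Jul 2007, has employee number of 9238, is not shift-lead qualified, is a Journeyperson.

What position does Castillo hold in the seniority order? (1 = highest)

By classification: Kapoor, Okonkwo, Sato, Takahashi, Castillo, Fontaine and Pereira (Journeyperson); then Tanaka (Helper).
Among Kapoor, Okonkwo, Sato, Takahashi, Castillo, Fontaine and Pereira, shift-lead qualified before not shift-lead qualified: Kapoor, Okonkwo, Sato and Takahashi (shift-lead qualified) before Castillo, Fontaine and Pereira (not shift-lead qualified).
Among Kapoor, Okonkwo, Sato and Takahashi, alphabetically by surname: Kapoor before Okonkwo before Sato before Takahashi.
Among Castillo, Fontaine and Pereira, alphabetically by surname: Castillo before Fontaine before Pereira.
Order: Kapoor, Okonkwo, Sato, Takahashi, Castillo, Fontaine, Pereira, Tanaka. So position 5.

5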